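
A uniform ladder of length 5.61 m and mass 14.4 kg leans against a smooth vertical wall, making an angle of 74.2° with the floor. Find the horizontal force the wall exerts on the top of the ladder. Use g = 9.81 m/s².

N_wall ≈ 20 N

Sum moments about the foot of the ladder (the floor normal and friction both act there and drop out).
Ladder weight 14.4×9.81 = 141.3 N acts at 2.805 m along the ladder; its horizontal arm is 2.805·cos74.2° = 0.7637 m → τ = 107.9 N·m clockwise.
Wall normal N acts horizontally at the top; its moment arm is the height L sinθ = 5.61·sin74.2° = 5.398 m, counterclockwise.
For rotational equilibrium, N × 5.398 = 107.9, so N = 20 N.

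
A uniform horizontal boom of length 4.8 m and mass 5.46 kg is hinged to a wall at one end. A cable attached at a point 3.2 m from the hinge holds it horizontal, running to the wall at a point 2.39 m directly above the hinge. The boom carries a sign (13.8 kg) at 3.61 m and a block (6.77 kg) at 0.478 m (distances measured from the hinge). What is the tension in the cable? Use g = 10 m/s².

Take moments about the hinge.
Beam weight: 5.46 × 10 = 54.6 N down at 2.4 m → arm 2.4 m, τ = 54.6 × 2.4 = 131 N·m clockwise.
Sign: 13.8 × 10 = 138 N down at 3.61 m → arm 3.61 m, τ = 138 × 3.61 = 498.2 N·m clockwise.
Block: 6.77 × 10 = 67.7 N down at 0.478 m → arm 0.478 m, τ = 67.7 × 0.478 = 32.36 N·m clockwise.
Total clockwise load moment = 661.6 N·m.
The cable tension T acts at 3.2 m; only its component perpendicular to the boom, T sinθ, produces torque. sinθ = h/√(h²+d²) = 2.39/√(2.39²+3.2²) = 0.5984.
For rotational equilibrium, T × 3.2 × 0.5984 = 661.6, so T = 661.6 / 1.915 = 345 N.

T ≈ 345 N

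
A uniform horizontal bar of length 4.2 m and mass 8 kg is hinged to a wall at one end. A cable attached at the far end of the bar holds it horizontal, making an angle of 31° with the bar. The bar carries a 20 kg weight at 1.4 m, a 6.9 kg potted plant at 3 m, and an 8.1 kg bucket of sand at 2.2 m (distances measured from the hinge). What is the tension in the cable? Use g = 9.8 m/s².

T ≈ 377 N

Taking torques about the hinge:
Beam weight: 8 × 9.8 = 78.4 N down at 2.1 m → arm 2.1 m, τ = 78.4 × 2.1 = 164.6 N·m clockwise.
Weight: 20 × 9.8 = 196 N down at 1.4 m → arm 1.4 m, τ = 196 × 1.4 = 274.4 N·m clockwise.
Potted plant: 6.9 × 9.8 = 67.62 N down at 3 m → arm 3 m, τ = 67.62 × 3 = 202.9 N·m clockwise.
Bucket of sand: 8.1 × 9.8 = 79.38 N down at 2.2 m → arm 2.2 m, τ = 79.38 × 2.2 = 174.6 N·m clockwise.
Total clockwise load moment = 816.5 N·m.
The cable tension T acts at 4.2 m; only its component perpendicular to the bar, T sinθ, produces torque. sin 31° = 0.515.
For rotational equilibrium, T × 4.2 × 0.515 = 816.5, so T = 816.5 / 2.163 = 377 N.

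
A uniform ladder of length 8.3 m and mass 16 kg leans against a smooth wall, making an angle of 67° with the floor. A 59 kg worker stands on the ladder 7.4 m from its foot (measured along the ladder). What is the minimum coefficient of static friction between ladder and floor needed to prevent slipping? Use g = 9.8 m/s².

Taking torques about the foot of the ladder:
Ladder weight 16×9.8 = 156.8 N acts at 4.15 m along the ladder; its horizontal arm is 4.15·cos67° = 1.622 m → τ = 254.3 N·m clockwise.
Worker: 59×9.8 = 578.2 N at 7.4 m → arm 2.891 m → τ = 1672 N·m clockwise.
Wall normal N acts horizontally at the top; its moment arm is the height L sinθ = 8.3·sin67° = 7.64 m, counterclockwise.
Balancing moments: N × 7.64 = 1926, giving N = 252.1 N.
ΣFx = 0 ⇒ f = N_wall = 252.1 N. ΣFy = 0 ⇒ N_floor = 735 N.
μ_min = f / N_floor = 252.1 / 735 = 0.343.

μ_min ≈ 0.343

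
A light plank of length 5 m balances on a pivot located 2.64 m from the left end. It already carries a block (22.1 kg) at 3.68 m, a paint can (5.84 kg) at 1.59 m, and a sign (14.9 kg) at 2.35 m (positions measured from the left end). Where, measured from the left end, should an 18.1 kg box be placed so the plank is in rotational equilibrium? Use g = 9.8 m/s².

x ≈ 1.95 m from the left end

About the pivot (at 2.64 m from the left end):
Block: 22.1 × 9.8 = 216.6 N down at 3.68 m → arm 1.04 m, τ = 216.6 × 1.04 = 225.3 N·m clockwise.
Paint can: 5.84 × 9.8 = 57.23 N down at 1.59 m → arm 1.05 m, τ = 57.23 × 1.05 = 60.09 N·m counterclockwise.
Sign: 14.9 × 9.8 = 146 N down at 2.35 m → arm 0.29 m, τ = 146 × 0.29 = 42.34 N·m counterclockwise.
Net moment of existing loads = 122.9 N·m clockwise.
The box weighs 18.1 × 9.8 = 177.4 N and must supply an equal counterclockwise moment, so its lever arm about the pivot is 122.9 / 177.4 = 0.693 m.
That puts it at 2.64 − 0.693 = 1.95 m from the left end.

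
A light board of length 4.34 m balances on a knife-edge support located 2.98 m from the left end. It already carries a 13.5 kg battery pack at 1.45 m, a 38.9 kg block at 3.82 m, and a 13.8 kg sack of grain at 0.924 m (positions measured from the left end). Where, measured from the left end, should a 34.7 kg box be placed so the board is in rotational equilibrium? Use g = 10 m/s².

Sum moments about the knife-edge support (at 2.98 m from the left end) (the support reaction has zero arm there).
Battery pack: 13.5 × 10 = 135 N down at 1.45 m → arm 1.53 m, τ = 135 × 1.53 = 206.6 N·m counterclockwise.
Block: 38.9 × 10 = 389 N down at 3.82 m → arm 0.84 m, τ = 389 × 0.84 = 326.8 N·m clockwise.
Sack of grain: 13.8 × 10 = 138 N down at 0.924 m → arm 2.056 m, τ = 138 × 2.056 = 283.7 N·m counterclockwise.
Net moment of existing loads = 163.5 N·m counterclockwise.
The box weighs 34.7 × 10 = 347 N and must supply an equal clockwise moment, so its lever arm about the knife-edge support is 163.5 / 347 = 0.471 m.
That puts it at 2.98 + 0.471 = 3.45 m from the left end.

x ≈ 3.45 m from the left end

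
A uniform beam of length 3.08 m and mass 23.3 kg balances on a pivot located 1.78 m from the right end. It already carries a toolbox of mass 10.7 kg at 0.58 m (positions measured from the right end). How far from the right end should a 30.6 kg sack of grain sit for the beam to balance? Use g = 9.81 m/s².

x ≈ 2.38 m from the right end

Choose the pivot (at 1.78 m from the right end) as the axis so the support reaction has zero arm there.
Beam weight: 23.3 × 9.81 = 228.6 N down at 1.54 m → arm 0.24 m, τ = 228.6 × 0.24 = 54.86 N·m clockwise.
Toolbox: 10.7 × 9.81 = 105 N down at 0.58 m → arm 1.2 m, τ = 105 × 1.2 = 126 N·m clockwise.
Net moment of existing loads = 180.9 N·m clockwise.
The sack of grain weighs 30.6 × 9.81 = 300.2 N and must supply an equal counterclockwise moment, so its lever arm about the pivot is 180.9 / 300.2 = 0.603 m.
That puts it at 1.78 + 0.603 = 2.38 m from the right end.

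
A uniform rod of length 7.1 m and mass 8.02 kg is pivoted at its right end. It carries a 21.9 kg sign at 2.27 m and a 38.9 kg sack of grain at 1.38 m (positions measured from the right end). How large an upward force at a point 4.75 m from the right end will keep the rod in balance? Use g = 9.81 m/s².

F ≈ 272 N

Sum moments about the right end (the unknown pivot reaction has zero arm there).
Beam weight: 8.02 × 9.81 = 78.68 N down at 3.55 m → arm 3.55 m, τ = 78.68 × 3.55 = 279.3 N·m counterclockwise.
Sign: 21.9 × 9.81 = 214.8 N down at 2.27 m → arm 2.27 m, τ = 214.8 × 2.27 = 487.6 N·m counterclockwise.
Sack of grain: 38.9 × 9.81 = 381.6 N down at 1.38 m → arm 1.38 m, τ = 381.6 × 1.38 = 526.6 N·m counterclockwise.
Net moment of the loads = 1294 N·m counterclockwise.
The upward force F acts at a point 4.75 m from the right end, arm 4.75 m, giving F × 4.75 clockwise.
Setting net torque to zero: F × 4.75 = 1294 → F = 1294 / 4.75 = 272 N.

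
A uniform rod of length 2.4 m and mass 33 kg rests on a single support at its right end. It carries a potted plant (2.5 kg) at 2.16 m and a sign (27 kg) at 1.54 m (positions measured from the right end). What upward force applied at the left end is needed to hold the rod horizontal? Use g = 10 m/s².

Taking torques about the right end:
Beam weight: 33 × 10 = 330 N down at 1.2 m → arm 1.2 m, τ = 330 × 1.2 = 396 N·m counterclockwise.
Potted plant: 2.5 × 10 = 25 N down at 2.16 m → arm 2.16 m, τ = 25 × 2.16 = 54 N·m counterclockwise.
Sign: 27 × 10 = 270 N down at 1.54 m → arm 1.54 m, τ = 270 × 1.54 = 415.8 N·m counterclockwise.
Net moment of the loads = 865.8 N·m counterclockwise.
The upward force F acts at the left end, arm 2.4 m, giving F × 2.4 clockwise.
Balancing moments: F × 2.4 = 865.8, giving F = 865.8 / 2.4 = 361 N.

F ≈ 361 N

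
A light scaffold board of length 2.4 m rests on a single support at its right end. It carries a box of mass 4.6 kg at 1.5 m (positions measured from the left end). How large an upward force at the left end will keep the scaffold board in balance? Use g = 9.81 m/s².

Sum moments about the right end (the unknown pivot reaction has zero arm there).
Box: 4.6 × 9.81 = 45.13 N down at 1.5 m → arm 0.9 m, τ = 45.13 × 0.9 = 40.62 N·m counterclockwise.
Net moment of the loads = 40.62 N·m counterclockwise.
The upward force F acts at the left end, arm 2.4 m, giving F × 2.4 clockwise.
For rotational equilibrium, F × 2.4 = 40.62, so F = 40.62 / 2.4 = 16.9 N.

F ≈ 16.9 N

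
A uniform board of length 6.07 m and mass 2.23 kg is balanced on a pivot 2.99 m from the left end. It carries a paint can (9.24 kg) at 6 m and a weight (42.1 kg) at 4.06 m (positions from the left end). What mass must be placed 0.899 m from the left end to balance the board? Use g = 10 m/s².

m ≈ 34.9 kg

Take moments about the pivot (at 2.99 m from the left end).
Beam weight: 2.23 × 10 = 22.3 N down at 3.035 m → arm 0.045 m, τ = 22.3 × 0.045 = 1.004 N·m clockwise.
Paint can: 9.24 × 10 = 92.4 N down at 6 m → arm 3.01 m, τ = 92.4 × 3.01 = 278.1 N·m clockwise.
Weight: 42.1 × 10 = 421 N down at 4.06 m → arm 1.07 m, τ = 421 × 1.07 = 450.5 N·m clockwise.
Net moment of known loads = 729.6 N·m clockwise.
An unknown mass m at 0.899 m has arm 2.091 m; its moment is m·g·2.091 counterclockwise.
Στ = 0 ⇒ m × 10 × 2.091 = 729.6 ⇒ m = 729.6 / (10 × 2.091) = 34.9 kg.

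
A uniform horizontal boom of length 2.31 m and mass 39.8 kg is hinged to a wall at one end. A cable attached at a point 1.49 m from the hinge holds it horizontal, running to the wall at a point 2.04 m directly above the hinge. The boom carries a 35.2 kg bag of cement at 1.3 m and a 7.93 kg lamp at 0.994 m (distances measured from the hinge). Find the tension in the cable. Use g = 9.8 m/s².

Choose the hinge as the axis so the unknown hinge reaction has zero arm there.
Beam weight: 39.8 × 9.8 = 390 N down at 1.155 m → arm 1.155 m, τ = 390 × 1.155 = 450.4 N·m clockwise.
Bag of cement: 35.2 × 9.8 = 345 N down at 1.3 m → arm 1.3 m, τ = 345 × 1.3 = 448.5 N·m clockwise.
Lamp: 7.93 × 9.8 = 77.71 N down at 0.994 m → arm 0.994 m, τ = 77.71 × 0.994 = 77.24 N·m clockwise.
Total clockwise load moment = 976.1 N·m.
The cable tension T acts at 1.49 m; only its component perpendicular to the boom, T sinθ, produces torque. sinθ = h/√(h²+d²) = 2.04/√(2.04²+1.49²) = 0.8075.
For rotational equilibrium, T × 1.49 × 0.8075 = 976.1, so T = 976.1 / 1.203 = 811 N.

T ≈ 811 N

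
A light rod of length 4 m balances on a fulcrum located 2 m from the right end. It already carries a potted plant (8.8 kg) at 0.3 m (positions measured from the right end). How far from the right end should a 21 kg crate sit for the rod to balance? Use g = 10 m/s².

Sum moments about the fulcrum (at 2 m from the right end) (the support reaction has zero arm there).
Potted plant: 8.8 × 10 = 88 N down at 0.3 m → arm 1.7 m, τ = 88 × 1.7 = 149.6 N·m clockwise.
Net moment of existing loads = 149.6 N·m clockwise.
The crate weighs 21 × 10 = 210 N and must supply an equal counterclockwise moment, so its lever arm about the fulcrum is 149.6 / 210 = 0.712 m.
That puts it at 2 + 0.712 = 2.71 m from the right end.

x ≈ 2.71 m from the right end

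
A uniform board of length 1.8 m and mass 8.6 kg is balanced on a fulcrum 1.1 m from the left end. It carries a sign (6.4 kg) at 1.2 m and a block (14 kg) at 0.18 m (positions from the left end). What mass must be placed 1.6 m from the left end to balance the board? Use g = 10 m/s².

Take moments about the fulcrum (at 1.1 m from the left end).
Beam weight: 8.6 × 10 = 86 N down at 0.9 m → arm 0.2 m, τ = 86 × 0.2 = 17.2 N·m counterclockwise.
Sign: 6.4 × 10 = 64 N down at 1.2 m → arm 0.1 m, τ = 64 × 0.1 = 6.4 N·m clockwise.
Block: 14 × 10 = 140 N down at 0.18 m → arm 0.92 m, τ = 140 × 0.92 = 128.8 N·m counterclockwise.
Net moment of known loads = 139.6 N·m counterclockwise.
An unknown mass m at 1.6 m has arm 0.5 m; its moment is m·g·0.5 clockwise.
Setting net torque to zero: m × 10 × 0.5 = 139.6 → m = 139.6 / (10 × 0.5) = 27.9 kg.

m ≈ 27.9 kg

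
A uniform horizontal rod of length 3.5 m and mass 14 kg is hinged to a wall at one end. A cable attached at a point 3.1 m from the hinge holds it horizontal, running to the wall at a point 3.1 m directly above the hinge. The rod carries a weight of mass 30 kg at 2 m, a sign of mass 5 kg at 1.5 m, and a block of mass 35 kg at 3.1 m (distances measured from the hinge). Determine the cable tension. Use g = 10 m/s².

Choose the hinge as the axis so the unknown hinge reaction has zero arm there.
Beam weight: 14 × 10 = 140 N down at 1.75 m → arm 1.75 m, τ = 140 × 1.75 = 245 N·m clockwise.
Weight: 30 × 10 = 300 N down at 2 m → arm 2 m, τ = 300 × 2 = 600 N·m clockwise.
Sign: 5 × 10 = 50 N down at 1.5 m → arm 1.5 m, τ = 50 × 1.5 = 75 N·m clockwise.
Block: 35 × 10 = 350 N down at 3.1 m → arm 3.1 m, τ = 350 × 3.1 = 1085 N·m clockwise.
Total clockwise load moment = 2005 N·m.
The cable tension T acts at 3.1 m; only its component perpendicular to the rod, T sinθ, produces torque. sinθ = h/√(h²+d²) = 3.1/√(3.1²+3.1²) = 0.7071.
Balancing moments: T × 3.1 × 0.7071 = 2005, giving T = 2005 / 2.192 = 915 N.

T ≈ 915 N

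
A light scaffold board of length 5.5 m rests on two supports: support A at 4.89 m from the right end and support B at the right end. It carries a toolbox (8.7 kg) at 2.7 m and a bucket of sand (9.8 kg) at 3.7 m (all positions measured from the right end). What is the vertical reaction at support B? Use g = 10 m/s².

Sum moments about support A (its reaction then has zero moment arm).
Toolbox: 8.7 × 10 = 87 N down at 2.7 m → arm 2.19 m, τ = 87 × 2.19 = 190.5 N·m clockwise.
Bucket of sand: 9.8 × 10 = 98 N down at 3.7 m → arm 1.19 m, τ = 98 × 1.19 = 116.6 N·m clockwise.
Net load moment about support A = 307.1 N·m clockwise.
Reaction R at support B is upward at 0 m, arm 4.89 m → moment R × 4.89 counterclockwise.
Στ = 0 ⇒ R × 4.89 = 307.1 ⇒ R = 62.8 N.

R_B ≈ 62.8 N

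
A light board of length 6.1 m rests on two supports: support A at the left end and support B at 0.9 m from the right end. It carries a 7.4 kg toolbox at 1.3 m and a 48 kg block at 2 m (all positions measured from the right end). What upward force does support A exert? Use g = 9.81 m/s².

Take moments about support B.
Toolbox: 7.4 × 9.81 = 72.59 N down at 1.3 m → arm 0.4 m, τ = 72.59 × 0.4 = 29.04 N·m counterclockwise.
Block: 48 × 9.81 = 470.9 N down at 2 m → arm 1.1 m, τ = 470.9 × 1.1 = 518 N·m counterclockwise.
Net load moment about support B = 547 N·m counterclockwise.
Reaction R at support A is upward at 6.1 m, arm 5.2 m → moment R × 5.2 clockwise.
Setting net torque to zero: R × 5.2 = 547 → R = 105 N.

R_A ≈ 105 N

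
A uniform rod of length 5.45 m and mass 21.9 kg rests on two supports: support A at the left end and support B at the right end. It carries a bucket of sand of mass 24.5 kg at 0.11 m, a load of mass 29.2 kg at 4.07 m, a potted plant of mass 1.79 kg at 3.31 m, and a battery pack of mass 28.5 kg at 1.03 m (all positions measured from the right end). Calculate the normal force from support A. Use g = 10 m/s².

Sum moments about support B (its reaction then has zero moment arm).
Beam weight: 21.9 × 10 = 219 N down at 2.725 m → arm 2.725 m, τ = 219 × 2.725 = 596.8 N·m counterclockwise.
Bucket of sand: 24.5 × 10 = 245 N down at 0.11 m → arm 0.11 m, τ = 245 × 0.11 = 26.95 N·m counterclockwise.
Load: 29.2 × 10 = 292 N down at 4.07 m → arm 4.07 m, τ = 292 × 4.07 = 1188 N·m counterclockwise.
Potted plant: 1.79 × 10 = 17.9 N down at 3.31 m → arm 3.31 m, τ = 17.9 × 3.31 = 59.25 N·m counterclockwise.
Battery pack: 28.5 × 10 = 285 N down at 1.03 m → arm 1.03 m, τ = 285 × 1.03 = 293.6 N·m counterclockwise.
Net load moment about support B = 2165 N·m counterclockwise.
Reaction R at support A is upward at 5.45 m, arm 5.45 m → moment R × 5.45 clockwise.
Στ = 0 ⇒ R × 5.45 = 2165 ⇒ R = 397 N.

R_A ≈ 397 N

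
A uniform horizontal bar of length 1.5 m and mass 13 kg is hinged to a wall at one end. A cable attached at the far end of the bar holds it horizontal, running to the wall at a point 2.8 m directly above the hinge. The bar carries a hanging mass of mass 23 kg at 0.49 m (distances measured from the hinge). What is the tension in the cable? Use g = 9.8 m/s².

T ≈ 156 N

Choose the hinge as the axis so the unknown hinge reaction has zero arm there.
Beam weight: 13 × 9.8 = 127.4 N down at 0.75 m → arm 0.75 m, τ = 127.4 × 0.75 = 95.55 N·m clockwise.
Hanging mass: 23 × 9.8 = 225.4 N down at 0.49 m → arm 0.49 m, τ = 225.4 × 0.49 = 110.4 N·m clockwise.
Total clockwise load moment = 205.9 N·m.
The cable tension T acts at 1.5 m; only its component perpendicular to the bar, T sinθ, produces torque. sinθ = h/√(h²+d²) = 2.8/√(2.8²+1.5²) = 0.8815.
Setting net torque to zero: T × 1.5 × 0.8815 = 205.9 → T = 205.9 / 1.322 = 156 N.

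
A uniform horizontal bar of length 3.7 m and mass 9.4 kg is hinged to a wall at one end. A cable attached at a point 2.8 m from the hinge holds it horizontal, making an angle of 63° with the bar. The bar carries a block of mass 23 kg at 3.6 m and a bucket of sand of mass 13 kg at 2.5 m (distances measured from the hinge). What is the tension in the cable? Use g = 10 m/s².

T ≈ 532 N

Taking torques about the hinge:
Beam weight: 9.4 × 10 = 94 N down at 1.85 m → arm 1.85 m, τ = 94 × 1.85 = 173.9 N·m clockwise.
Block: 23 × 10 = 230 N down at 3.6 m → arm 3.6 m, τ = 230 × 3.6 = 828 N·m clockwise.
Bucket of sand: 13 × 10 = 130 N down at 2.5 m → arm 2.5 m, τ = 130 × 2.5 = 325 N·m clockwise.
Total clockwise load moment = 1327 N·m.
The cable tension T acts at 2.8 m; only its component perpendicular to the bar, T sinθ, produces torque. sin 63° = 0.891.
For rotational equilibrium, T × 2.8 × 0.891 = 1327, so T = 1327 / 2.495 = 532 N.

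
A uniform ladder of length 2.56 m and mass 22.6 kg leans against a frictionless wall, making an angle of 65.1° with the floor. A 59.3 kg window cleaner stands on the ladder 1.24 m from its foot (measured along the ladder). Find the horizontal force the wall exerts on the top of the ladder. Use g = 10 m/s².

N_wall ≈ 186 N

Sum moments about the foot of the ladder (the floor normal and friction both act there and drop out).
Ladder weight 22.6×10 = 226 N acts at 1.28 m along the ladder; its horizontal arm is 1.28·cos65.1° = 0.5389 m → τ = 121.8 N·m clockwise.
Window cleaner: 59.3×10 = 593 N at 1.24 m → arm 0.5221 m → τ = 309.6 N·m clockwise.
Wall normal N acts horizontally at the top; its moment arm is the height L sinθ = 2.56·sin65.1° = 2.322 m, counterclockwise.
Στ = 0 ⇒ N × 2.322 = 431.4 ⇒ N = 186 N.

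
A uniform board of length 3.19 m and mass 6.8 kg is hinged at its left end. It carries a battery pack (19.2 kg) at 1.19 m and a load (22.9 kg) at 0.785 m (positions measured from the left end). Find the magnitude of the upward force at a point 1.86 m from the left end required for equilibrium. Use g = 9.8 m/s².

F ≈ 272 N

Taking torques about the left end:
Beam weight: 6.8 × 9.8 = 66.64 N down at 1.595 m → arm 1.595 m, τ = 66.64 × 1.595 = 106.3 N·m clockwise.
Battery pack: 19.2 × 9.8 = 188.2 N down at 1.19 m → arm 1.19 m, τ = 188.2 × 1.19 = 224 N·m clockwise.
Load: 22.9 × 9.8 = 224.4 N down at 0.785 m → arm 0.785 m, τ = 224.4 × 0.785 = 176.2 N·m clockwise.
Net moment of the loads = 506.5 N·m clockwise.
The upward force F acts at a point 1.86 m from the left end, arm 1.86 m, giving F × 1.86 counterclockwise.
For rotational equilibrium, F × 1.86 = 506.5, so F = 506.5 / 1.86 = 272 N.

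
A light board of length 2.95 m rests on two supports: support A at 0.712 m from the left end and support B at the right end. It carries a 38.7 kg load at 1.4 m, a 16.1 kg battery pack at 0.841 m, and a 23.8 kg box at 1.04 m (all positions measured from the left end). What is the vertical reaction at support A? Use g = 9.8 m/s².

R_A ≈ 610 N

Sum moments about support B (its reaction then has zero moment arm).
Load: 38.7 × 9.8 = 379.3 N down at 1.4 m → arm 1.55 m, τ = 379.3 × 1.55 = 587.9 N·m counterclockwise.
Battery pack: 16.1 × 9.8 = 157.8 N down at 0.841 m → arm 2.109 m, τ = 157.8 × 2.109 = 332.8 N·m counterclockwise.
Box: 23.8 × 9.8 = 233.2 N down at 1.04 m → arm 1.91 m, τ = 233.2 × 1.91 = 445.4 N·m counterclockwise.
Net load moment about support B = 1366 N·m counterclockwise.
Reaction R at support A is upward at 0.712 m, arm 2.238 m → moment R × 2.238 clockwise.
For rotational equilibrium, R × 2.238 = 1366, so R = 610 N.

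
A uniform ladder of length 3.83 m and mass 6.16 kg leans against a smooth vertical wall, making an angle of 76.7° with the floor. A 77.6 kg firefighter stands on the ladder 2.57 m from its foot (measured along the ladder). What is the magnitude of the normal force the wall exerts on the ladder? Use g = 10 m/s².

N_wall ≈ 130 N

Sum moments about the foot of the ladder (the floor normal and friction both act there and drop out).
Ladder weight 6.16×10 = 61.6 N acts at 1.915 m along the ladder; its horizontal arm is 1.915·cos76.7° = 0.4405 m → τ = 27.13 N·m clockwise.
Firefighter: 77.6×10 = 776 N at 2.57 m → arm 0.5912 m → τ = 458.8 N·m clockwise.
Wall normal N acts horizontally at the top; its moment arm is the height L sinθ = 3.83·sin76.7° = 3.727 m, counterclockwise.
Στ = 0 ⇒ N × 3.727 = 485.9 ⇒ N = 130 N.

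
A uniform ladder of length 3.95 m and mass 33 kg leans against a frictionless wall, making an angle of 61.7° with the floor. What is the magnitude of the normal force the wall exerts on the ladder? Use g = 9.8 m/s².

N_wall ≈ 87.1 N

Sum moments about the foot of the ladder (the floor normal and friction both act there and drop out).
Ladder weight 33×9.8 = 323.4 N acts at 1.975 m along the ladder; its horizontal arm is 1.975·cos61.7° = 0.9363 m → τ = 302.8 N·m clockwise.
Wall normal N acts horizontally at the top; its moment arm is the height L sinθ = 3.95·sin61.7° = 3.478 m, counterclockwise.
For rotational equilibrium, N × 3.478 = 302.8, so N = 87.1 N.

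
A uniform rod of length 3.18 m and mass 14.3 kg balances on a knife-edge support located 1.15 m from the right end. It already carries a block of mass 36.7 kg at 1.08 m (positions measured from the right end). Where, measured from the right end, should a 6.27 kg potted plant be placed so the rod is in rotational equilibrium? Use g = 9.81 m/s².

x ≈ 0.556 m from the right end

Taking torques about the knife-edge support (at 1.15 m from the right end):
Beam weight: 14.3 × 9.81 = 140.3 N down at 1.59 m → arm 0.44 m, τ = 140.3 × 0.44 = 61.73 N·m counterclockwise.
Block: 36.7 × 9.81 = 360 N down at 1.08 m → arm 0.07 m, τ = 360 × 0.07 = 25.2 N·m clockwise.
Net moment of existing loads = 36.53 N·m counterclockwise.
The potted plant weighs 6.27 × 9.81 = 61.51 N and must supply an equal clockwise moment, so its lever arm about the knife-edge support is 36.53 / 61.51 = 0.594 m.
That puts it at 1.15 − 0.594 = 0.556 m from the right end.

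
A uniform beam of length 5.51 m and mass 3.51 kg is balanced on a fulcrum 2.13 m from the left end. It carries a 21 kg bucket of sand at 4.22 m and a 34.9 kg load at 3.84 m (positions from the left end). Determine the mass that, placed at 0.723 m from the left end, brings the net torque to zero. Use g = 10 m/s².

m ≈ 75.2 kg

Sum moments about the fulcrum (at 2.13 m from the left end) (the support reaction has zero arm there).
Beam weight: 3.51 × 10 = 35.1 N down at 2.755 m → arm 0.625 m, τ = 35.1 × 0.625 = 21.94 N·m clockwise.
Bucket of sand: 21 × 10 = 210 N down at 4.22 m → arm 2.09 m, τ = 210 × 2.09 = 438.9 N·m clockwise.
Load: 34.9 × 10 = 349 N down at 3.84 m → arm 1.71 m, τ = 349 × 1.71 = 596.8 N·m clockwise.
Net moment of known loads = 1058 N·m clockwise.
An unknown mass m at 0.723 m has arm 1.407 m; its moment is m·g·1.407 counterclockwise.
Στ = 0 ⇒ m × 10 × 1.407 = 1058 ⇒ m = 1058 / (10 × 1.407) = 75.2 kg.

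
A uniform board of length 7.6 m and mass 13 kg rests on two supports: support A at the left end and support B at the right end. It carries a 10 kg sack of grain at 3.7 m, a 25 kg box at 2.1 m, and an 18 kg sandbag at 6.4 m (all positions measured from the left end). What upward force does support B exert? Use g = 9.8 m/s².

R_B ≈ 328 N

Sum moments about support A (its reaction then has zero moment arm).
Beam weight: 13 × 9.8 = 127.4 N down at 3.8 m → arm 3.8 m, τ = 127.4 × 3.8 = 484.1 N·m clockwise.
Sack of grain: 10 × 9.8 = 98 N down at 3.7 m → arm 3.7 m, τ = 98 × 3.7 = 362.6 N·m clockwise.
Box: 25 × 9.8 = 245 N down at 2.1 m → arm 2.1 m, τ = 245 × 2.1 = 514.5 N·m clockwise.
Sandbag: 18 × 9.8 = 176.4 N down at 6.4 m → arm 6.4 m, τ = 176.4 × 6.4 = 1129 N·m clockwise.
Net load moment about support A = 2490 N·m clockwise.
Reaction R at support B is upward at 7.6 m, arm 7.6 m → moment R × 7.6 counterclockwise.
For rotational equilibrium, R × 7.6 = 2490, so R = 328 N.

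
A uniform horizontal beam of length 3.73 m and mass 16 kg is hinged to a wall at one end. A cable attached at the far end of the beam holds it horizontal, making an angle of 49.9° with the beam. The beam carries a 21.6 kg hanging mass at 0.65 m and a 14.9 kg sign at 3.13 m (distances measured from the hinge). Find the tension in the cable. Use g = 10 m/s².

Choose the hinge as the axis so the unknown hinge reaction has zero arm there.
Beam weight: 16 × 10 = 160 N down at 1.865 m → arm 1.865 m, τ = 160 × 1.865 = 298.4 N·m clockwise.
Hanging mass: 21.6 × 10 = 216 N down at 0.65 m → arm 0.65 m, τ = 216 × 0.65 = 140.4 N·m clockwise.
Sign: 14.9 × 10 = 149 N down at 3.13 m → arm 3.13 m, τ = 149 × 3.13 = 466.4 N·m clockwise.
Total clockwise load moment = 905.2 N·m.
The cable tension T acts at 3.73 m; only its component perpendicular to the beam, T sinθ, produces torque. sin 49.9° = 0.7649.
Στ = 0 ⇒ T × 3.73 × 0.7649 = 905.2 ⇒ T = 905.2 / 2.853 = 317 N.

T ≈ 317 N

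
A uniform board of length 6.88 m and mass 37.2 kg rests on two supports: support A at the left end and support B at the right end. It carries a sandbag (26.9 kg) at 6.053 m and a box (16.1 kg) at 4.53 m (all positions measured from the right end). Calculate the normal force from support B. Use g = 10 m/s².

Choose support A as the axis so its reaction then has zero moment arm.
Beam weight: 37.2 × 10 = 372 N down at 3.44 m → arm 3.44 m, τ = 372 × 3.44 = 1280 N·m clockwise.
Sandbag: 26.9 × 10 = 269 N down at 6.053 m → arm 0.827 m, τ = 269 × 0.827 = 222.5 N·m clockwise.
Box: 16.1 × 10 = 161 N down at 4.53 m → arm 2.35 m, τ = 161 × 2.35 = 378.4 N·m clockwise.
Net load moment about support A = 1881 N·m clockwise.
Reaction R at support B is upward at 0 m, arm 6.88 m → moment R × 6.88 counterclockwise.
Balancing moments: R × 6.88 = 1881, giving R = 273 N.

R_B ≈ 273 N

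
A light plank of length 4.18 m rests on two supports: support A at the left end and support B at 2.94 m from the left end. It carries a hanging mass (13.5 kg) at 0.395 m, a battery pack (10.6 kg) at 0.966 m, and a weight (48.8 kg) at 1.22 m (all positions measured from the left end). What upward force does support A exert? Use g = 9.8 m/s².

R_A ≈ 464 N

Take moments about support B.
Hanging mass: 13.5 × 9.8 = 132.3 N down at 0.395 m → arm 2.545 m, τ = 132.3 × 2.545 = 336.7 N·m counterclockwise.
Battery pack: 10.6 × 9.8 = 103.9 N down at 0.966 m → arm 1.974 m, τ = 103.9 × 1.974 = 205.1 N·m counterclockwise.
Weight: 48.8 × 9.8 = 478.2 N down at 1.22 m → arm 1.72 m, τ = 478.2 × 1.72 = 822.5 N·m counterclockwise.
Net load moment about support B = 1364 N·m counterclockwise.
Reaction R at support A is upward at 0 m, arm 2.94 m → moment R × 2.94 clockwise.
Στ = 0 ⇒ R × 2.94 = 1364 ⇒ R = 464 N.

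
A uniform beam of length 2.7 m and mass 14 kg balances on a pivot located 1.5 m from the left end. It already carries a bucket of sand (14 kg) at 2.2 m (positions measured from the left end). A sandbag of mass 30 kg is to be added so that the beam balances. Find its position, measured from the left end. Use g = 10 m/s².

x ≈ 1.24 m from the left end

Sum moments about the pivot (at 1.5 m from the left end) (the support reaction has zero arm there).
Beam weight: 14 × 10 = 140 N down at 1.35 m → arm 0.15 m, τ = 140 × 0.15 = 21 N·m counterclockwise.
Bucket of sand: 14 × 10 = 140 N down at 2.2 m → arm 0.7 m, τ = 140 × 0.7 = 98 N·m clockwise.
Net moment of existing loads = 77 N·m clockwise.
The sandbag weighs 30 × 10 = 300 N and must supply an equal counterclockwise moment, so its lever arm about the pivot is 77 / 300 = 0.257 m.
That puts it at 1.5 − 0.257 = 1.24 m from the left end.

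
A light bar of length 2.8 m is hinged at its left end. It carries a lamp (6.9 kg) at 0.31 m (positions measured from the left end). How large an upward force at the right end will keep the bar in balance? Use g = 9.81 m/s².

F ≈ 7.49 N

Take moments about the left end.
Lamp: 6.9 × 9.81 = 67.69 N down at 0.31 m → arm 0.31 m, τ = 67.69 × 0.31 = 20.98 N·m clockwise.
Net moment of the loads = 20.98 N·m clockwise.
The upward force F acts at the right end, arm 2.8 m, giving F × 2.8 counterclockwise.
Στ = 0 ⇒ F × 2.8 = 20.98 ⇒ F = 20.98 / 2.8 = 7.49 N.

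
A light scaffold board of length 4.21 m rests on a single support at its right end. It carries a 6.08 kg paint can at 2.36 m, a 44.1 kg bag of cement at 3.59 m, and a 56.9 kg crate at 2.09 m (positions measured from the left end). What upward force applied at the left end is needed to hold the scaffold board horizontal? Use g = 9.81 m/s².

Sum moments about the right end (the unknown pivot reaction has zero arm there).
Paint can: 6.08 × 9.81 = 59.64 N down at 2.36 m → arm 1.85 m, τ = 59.64 × 1.85 = 110.3 N·m counterclockwise.
Bag of cement: 44.1 × 9.81 = 432.6 N down at 3.59 m → arm 0.62 m, τ = 432.6 × 0.62 = 268.2 N·m counterclockwise.
Crate: 56.9 × 9.81 = 558.2 N down at 2.09 m → arm 2.12 m, τ = 558.2 × 2.12 = 1183 N·m counterclockwise.
Net moment of the loads = 1562 N·m counterclockwise.
The upward force F acts at the left end, arm 4.21 m, giving F × 4.21 clockwise.
For rotational equilibrium, F × 4.21 = 1562, so F = 1562 / 4.21 = 371 N.

F ≈ 371 N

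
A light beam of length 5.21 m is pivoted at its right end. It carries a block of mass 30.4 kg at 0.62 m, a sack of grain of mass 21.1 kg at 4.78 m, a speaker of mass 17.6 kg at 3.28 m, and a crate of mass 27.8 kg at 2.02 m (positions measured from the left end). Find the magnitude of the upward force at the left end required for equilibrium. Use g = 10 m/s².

F ≈ 521 N

About the right end:
Block: 30.4 × 10 = 304 N down at 0.62 m → arm 4.59 m, τ = 304 × 4.59 = 1395 N·m counterclockwise.
Sack of grain: 21.1 × 10 = 211 N down at 4.78 m → arm 0.43 m, τ = 211 × 0.43 = 90.73 N·m counterclockwise.
Speaker: 17.6 × 10 = 176 N down at 3.28 m → arm 1.93 m, τ = 176 × 1.93 = 339.7 N·m counterclockwise.
Crate: 27.8 × 10 = 278 N down at 2.02 m → arm 3.19 m, τ = 278 × 3.19 = 886.8 N·m counterclockwise.
Net moment of the loads = 2712 N·m counterclockwise.
The upward force F acts at the left end, arm 5.21 m, giving F × 5.21 clockwise.
Balancing moments: F × 5.21 = 2712, giving F = 2712 / 5.21 = 521 N.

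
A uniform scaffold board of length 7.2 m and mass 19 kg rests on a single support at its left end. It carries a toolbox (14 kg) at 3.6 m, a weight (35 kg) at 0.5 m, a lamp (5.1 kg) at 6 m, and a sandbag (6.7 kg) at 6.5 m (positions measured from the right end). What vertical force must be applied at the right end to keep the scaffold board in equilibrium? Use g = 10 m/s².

F ≈ 506 N

Take moments about the left end.
Beam weight: 19 × 10 = 190 N down at 3.6 m → arm 3.6 m, τ = 190 × 3.6 = 684 N·m clockwise.
Toolbox: 14 × 10 = 140 N down at 3.6 m → arm 3.6 m, τ = 140 × 3.6 = 504 N·m clockwise.
Weight: 35 × 10 = 350 N down at 0.5 m → arm 6.7 m, τ = 350 × 6.7 = 2345 N·m clockwise.
Lamp: 5.1 × 10 = 51 N down at 6 m → arm 1.2 m, τ = 51 × 1.2 = 61.2 N·m clockwise.
Sandbag: 6.7 × 10 = 67 N down at 6.5 m → arm 0.7 m, τ = 67 × 0.7 = 46.9 N·m clockwise.
Net moment of the loads = 3641 N·m clockwise.
The upward force F acts at the right end, arm 7.2 m, giving F × 7.2 counterclockwise.
Στ = 0 ⇒ F × 7.2 = 3641 ⇒ F = 3641 / 7.2 = 506 N.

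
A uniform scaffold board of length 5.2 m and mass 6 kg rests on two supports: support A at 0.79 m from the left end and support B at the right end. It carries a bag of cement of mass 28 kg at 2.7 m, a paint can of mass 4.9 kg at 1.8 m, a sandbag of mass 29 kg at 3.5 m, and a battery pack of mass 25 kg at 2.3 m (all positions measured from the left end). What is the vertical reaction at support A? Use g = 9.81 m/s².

R_A ≈ 498 N

Sum moments about support B (its reaction then has zero moment arm).
Beam weight: 6 × 9.81 = 58.86 N down at 2.6 m → arm 2.6 m, τ = 58.86 × 2.6 = 153 N·m counterclockwise.
Bag of cement: 28 × 9.81 = 274.7 N down at 2.7 m → arm 2.5 m, τ = 274.7 × 2.5 = 686.8 N·m counterclockwise.
Paint can: 4.9 × 9.81 = 48.07 N down at 1.8 m → arm 3.4 m, τ = 48.07 × 3.4 = 163.4 N·m counterclockwise.
Sandbag: 29 × 9.81 = 284.5 N down at 3.5 m → arm 1.7 m, τ = 284.5 × 1.7 = 483.6 N·m counterclockwise.
Battery pack: 25 × 9.81 = 245.2 N down at 2.3 m → arm 2.9 m, τ = 245.2 × 2.9 = 711.1 N·m counterclockwise.
Net load moment about support B = 2198 N·m counterclockwise.
Reaction R at support A is upward at 0.79 m, arm 4.41 m → moment R × 4.41 clockwise.
Setting net torque to zero: R × 4.41 = 2198 → R = 498 N.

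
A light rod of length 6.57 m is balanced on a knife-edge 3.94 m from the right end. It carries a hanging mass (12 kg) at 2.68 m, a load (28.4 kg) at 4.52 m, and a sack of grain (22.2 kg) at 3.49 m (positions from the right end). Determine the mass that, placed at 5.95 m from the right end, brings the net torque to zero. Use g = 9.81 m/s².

Taking torques about the knife-edge (at 3.94 m from the right end):
Hanging mass: 12 × 9.81 = 117.7 N down at 2.68 m → arm 1.26 m, τ = 117.7 × 1.26 = 148.3 N·m clockwise.
Load: 28.4 × 9.81 = 278.6 N down at 4.52 m → arm 0.58 m, τ = 278.6 × 0.58 = 161.6 N·m counterclockwise.
Sack of grain: 22.2 × 9.81 = 217.8 N down at 3.49 m → arm 0.45 m, τ = 217.8 × 0.45 = 98.01 N·m clockwise.
Net moment of known loads = 84.71 N·m clockwise.
An unknown mass m at 5.95 m has arm 2.01 m; its moment is m·g·2.01 counterclockwise.
Στ = 0 ⇒ m × 9.81 × 2.01 = 84.71 ⇒ m = 84.71 / (9.81 × 2.01) = 4.3 kg.

m ≈ 4.3 kg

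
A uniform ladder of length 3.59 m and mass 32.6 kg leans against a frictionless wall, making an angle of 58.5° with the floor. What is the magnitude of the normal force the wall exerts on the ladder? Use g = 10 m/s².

Taking torques about the foot of the ladder:
Ladder weight 32.6×10 = 326 N acts at 1.795 m along the ladder; its horizontal arm is 1.795·cos58.5° = 0.9379 m → τ = 305.8 N·m clockwise.
Wall normal N acts horizontally at the top; its moment arm is the height L sinθ = 3.59·sin58.5° = 3.061 m, counterclockwise.
For rotational equilibrium, N × 3.061 = 305.8, so N = 99.9 N.

N_wall ≈ 99.9 N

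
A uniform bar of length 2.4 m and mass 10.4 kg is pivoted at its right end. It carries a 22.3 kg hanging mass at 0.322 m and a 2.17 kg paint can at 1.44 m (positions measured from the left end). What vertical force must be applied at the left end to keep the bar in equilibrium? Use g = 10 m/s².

F ≈ 254 N

Taking torques about the right end:
Beam weight: 10.4 × 10 = 104 N down at 1.2 m → arm 1.2 m, τ = 104 × 1.2 = 124.8 N·m counterclockwise.
Hanging mass: 22.3 × 10 = 223 N down at 0.322 m → arm 2.078 m, τ = 223 × 2.078 = 463.4 N·m counterclockwise.
Paint can: 2.17 × 10 = 21.7 N down at 1.44 m → arm 0.96 m, τ = 21.7 × 0.96 = 20.83 N·m counterclockwise.
Net moment of the loads = 609 N·m counterclockwise.
The upward force F acts at the left end, arm 2.4 m, giving F × 2.4 clockwise.
Στ = 0 ⇒ F × 2.4 = 609 ⇒ F = 609 / 2.4 = 254 N.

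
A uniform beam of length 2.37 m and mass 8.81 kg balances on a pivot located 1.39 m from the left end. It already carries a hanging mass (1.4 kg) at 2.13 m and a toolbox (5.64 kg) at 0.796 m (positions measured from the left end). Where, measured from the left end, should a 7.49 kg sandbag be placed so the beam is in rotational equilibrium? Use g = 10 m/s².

x ≈ 1.94 m from the left end

Take moments about the pivot (at 1.39 m from the left end).
Beam weight: 8.81 × 10 = 88.1 N down at 1.185 m → arm 0.205 m, τ = 88.1 × 0.205 = 18.06 N·m counterclockwise.
Hanging mass: 1.4 × 10 = 14 N down at 2.13 m → arm 0.74 m, τ = 14 × 0.74 = 10.36 N·m clockwise.
Toolbox: 5.64 × 10 = 56.4 N down at 0.796 m → arm 0.594 m, τ = 56.4 × 0.594 = 33.5 N·m counterclockwise.
Net moment of existing loads = 41.2 N·m counterclockwise.
The sandbag weighs 7.49 × 10 = 74.9 N and must supply an equal clockwise moment, so its lever arm about the pivot is 41.2 / 74.9 = 0.55 m.
That puts it at 1.39 + 0.55 = 1.94 m from the left end.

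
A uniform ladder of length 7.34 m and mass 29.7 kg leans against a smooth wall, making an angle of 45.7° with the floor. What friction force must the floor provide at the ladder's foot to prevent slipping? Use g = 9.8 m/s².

f ≈ 142 N

About the foot of the ladder:
Ladder weight 29.7×9.8 = 291.1 N acts at 3.67 m along the ladder; its horizontal arm is 3.67·cos45.7° = 2.563 m → τ = 746.1 N·m clockwise.
Wall normal N acts horizontally at the top; its moment arm is the height L sinθ = 7.34·sin45.7° = 5.253 m, counterclockwise.
Στ = 0 ⇒ N × 5.253 = 746.1 ⇒ N = 142 N.
ΣFx = 0: friction at the foot balances the wall's push, so f = N_wall = 142 N.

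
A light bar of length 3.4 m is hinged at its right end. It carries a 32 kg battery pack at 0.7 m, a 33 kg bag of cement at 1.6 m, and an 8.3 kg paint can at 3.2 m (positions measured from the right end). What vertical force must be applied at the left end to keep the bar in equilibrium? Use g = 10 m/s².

Choose the right end as the axis so the unknown pivot reaction has zero arm there.
Battery pack: 32 × 10 = 320 N down at 0.7 m → arm 0.7 m, τ = 320 × 0.7 = 224 N·m counterclockwise.
Bag of cement: 33 × 10 = 330 N down at 1.6 m → arm 1.6 m, τ = 330 × 1.6 = 528 N·m counterclockwise.
Paint can: 8.3 × 10 = 83 N down at 3.2 m → arm 3.2 m, τ = 83 × 3.2 = 265.6 N·m counterclockwise.
Net moment of the loads = 1018 N·m counterclockwise.
The upward force F acts at the left end, arm 3.4 m, giving F × 3.4 clockwise.
For rotational equilibrium, F × 3.4 = 1018, so F = 1018 / 3.4 = 299 N.

F ≈ 299 N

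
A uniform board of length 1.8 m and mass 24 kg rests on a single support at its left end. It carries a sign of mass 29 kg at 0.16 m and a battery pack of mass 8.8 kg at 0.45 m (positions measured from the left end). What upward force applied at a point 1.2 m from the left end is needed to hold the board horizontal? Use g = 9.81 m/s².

Choose the left end as the axis so the unknown pivot reaction has zero arm there.
Beam weight: 24 × 9.81 = 235.4 N down at 0.9 m → arm 0.9 m, τ = 235.4 × 0.9 = 211.9 N·m clockwise.
Sign: 29 × 9.81 = 284.5 N down at 0.16 m → arm 0.16 m, τ = 284.5 × 0.16 = 45.52 N·m clockwise.
Battery pack: 8.8 × 9.81 = 86.33 N down at 0.45 m → arm 0.45 m, τ = 86.33 × 0.45 = 38.85 N·m clockwise.
Net moment of the loads = 296.3 N·m clockwise.
The upward force F acts at a point 1.2 m from the left end, arm 1.2 m, giving F × 1.2 counterclockwise.
Στ = 0 ⇒ F × 1.2 = 296.3 ⇒ F = 296.3 / 1.2 = 247 N.

F ≈ 247 N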